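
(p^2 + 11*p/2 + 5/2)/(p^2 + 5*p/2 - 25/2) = (2*p + 1)/(2*p - 5)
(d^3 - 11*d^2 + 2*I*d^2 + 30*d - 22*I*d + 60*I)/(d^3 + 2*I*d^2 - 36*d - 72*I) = (d - 5)/(d + 6)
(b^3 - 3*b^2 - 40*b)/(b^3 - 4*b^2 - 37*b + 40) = b/(b - 1)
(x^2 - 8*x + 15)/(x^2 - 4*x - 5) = (x - 3)/(x + 1)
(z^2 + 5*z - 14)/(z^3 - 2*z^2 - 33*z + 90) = (z^2 + 5*z - 14)/(z^3 - 2*z^2 - 33*z + 90)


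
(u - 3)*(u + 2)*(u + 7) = u^3 + 6*u^2 - 13*u - 42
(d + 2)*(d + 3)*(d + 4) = d^3 + 9*d^2 + 26*d + 24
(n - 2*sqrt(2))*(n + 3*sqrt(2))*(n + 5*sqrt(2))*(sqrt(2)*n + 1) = sqrt(2)*n^4 + 13*n^3 + 4*sqrt(2)*n^2 - 122*n - 60*sqrt(2)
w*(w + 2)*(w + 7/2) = w^3 + 11*w^2/2 + 7*w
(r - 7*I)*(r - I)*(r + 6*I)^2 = r^4 + 4*I*r^3 + 53*r^2 + 204*I*r + 252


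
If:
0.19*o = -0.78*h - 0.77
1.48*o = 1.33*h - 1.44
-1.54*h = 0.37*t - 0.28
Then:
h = -0.62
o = -1.53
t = 3.32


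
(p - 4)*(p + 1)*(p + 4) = p^3 + p^2 - 16*p - 16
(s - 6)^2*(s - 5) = s^3 - 17*s^2 + 96*s - 180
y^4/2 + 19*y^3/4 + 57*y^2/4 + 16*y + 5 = (y/2 + 1)*(y + 1/2)*(y + 2)*(y + 5)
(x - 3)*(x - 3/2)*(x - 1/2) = x^3 - 5*x^2 + 27*x/4 - 9/4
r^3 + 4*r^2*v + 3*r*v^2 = r*(r + v)*(r + 3*v)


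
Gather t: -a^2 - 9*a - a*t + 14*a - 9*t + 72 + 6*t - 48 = -a^2 + 5*a + t*(-a - 3) + 24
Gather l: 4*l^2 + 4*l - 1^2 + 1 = 4*l^2 + 4*l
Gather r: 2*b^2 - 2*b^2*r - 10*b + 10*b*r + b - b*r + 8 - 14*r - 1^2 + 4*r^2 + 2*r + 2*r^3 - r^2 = 2*b^2 - 9*b + 2*r^3 + 3*r^2 + r*(-2*b^2 + 9*b - 12) + 7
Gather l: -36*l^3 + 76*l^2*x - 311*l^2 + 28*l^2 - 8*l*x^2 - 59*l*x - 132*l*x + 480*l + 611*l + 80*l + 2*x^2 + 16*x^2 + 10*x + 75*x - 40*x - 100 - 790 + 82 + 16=-36*l^3 + l^2*(76*x - 283) + l*(-8*x^2 - 191*x + 1171) + 18*x^2 + 45*x - 792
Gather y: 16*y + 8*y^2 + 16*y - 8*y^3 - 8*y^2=-8*y^3 + 32*y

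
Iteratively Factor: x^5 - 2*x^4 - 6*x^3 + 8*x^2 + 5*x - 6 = (x - 1)*(x^4 - x^3 - 7*x^2 + x + 6) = (x - 3)*(x - 1)*(x^3 + 2*x^2 - x - 2) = (x - 3)*(x - 1)*(x + 2)*(x^2 - 1) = (x - 3)*(x - 1)^2*(x + 2)*(x + 1)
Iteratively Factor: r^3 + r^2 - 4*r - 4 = (r - 2)*(r^2 + 3*r + 2) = (r - 2)*(r + 1)*(r + 2)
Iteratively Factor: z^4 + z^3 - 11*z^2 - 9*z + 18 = (z + 3)*(z^3 - 2*z^2 - 5*z + 6) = (z - 3)*(z + 3)*(z^2 + z - 2) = (z - 3)*(z + 2)*(z + 3)*(z - 1)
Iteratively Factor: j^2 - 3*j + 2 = (j - 2)*(j - 1)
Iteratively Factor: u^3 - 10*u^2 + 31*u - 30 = (u - 2)*(u^2 - 8*u + 15) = (u - 3)*(u - 2)*(u - 5)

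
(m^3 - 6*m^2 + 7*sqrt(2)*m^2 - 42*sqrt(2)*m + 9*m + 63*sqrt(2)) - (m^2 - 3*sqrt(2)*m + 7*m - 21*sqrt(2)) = m^3 - 7*m^2 + 7*sqrt(2)*m^2 - 39*sqrt(2)*m + 2*m + 84*sqrt(2)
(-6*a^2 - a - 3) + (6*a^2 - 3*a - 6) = -4*a - 9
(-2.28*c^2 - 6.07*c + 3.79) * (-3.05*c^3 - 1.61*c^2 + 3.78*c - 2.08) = 6.954*c^5 + 22.1843*c^4 - 10.4052*c^3 - 24.3041*c^2 + 26.9518*c - 7.8832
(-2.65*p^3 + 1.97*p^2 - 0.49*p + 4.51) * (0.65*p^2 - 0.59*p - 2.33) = -1.7225*p^5 + 2.844*p^4 + 4.6937*p^3 - 1.3695*p^2 - 1.5192*p - 10.5083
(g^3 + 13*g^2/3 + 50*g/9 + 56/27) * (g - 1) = g^4 + 10*g^3/3 + 11*g^2/9 - 94*g/27 - 56/27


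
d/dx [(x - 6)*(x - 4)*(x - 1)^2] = 4*x^3 - 36*x^2 + 90*x - 58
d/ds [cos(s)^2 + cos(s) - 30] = -sin(s) - sin(2*s)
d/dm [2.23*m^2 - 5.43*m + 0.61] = 4.46*m - 5.43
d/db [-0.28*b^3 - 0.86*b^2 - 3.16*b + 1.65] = -0.84*b^2 - 1.72*b - 3.16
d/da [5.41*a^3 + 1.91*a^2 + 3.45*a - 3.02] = 16.23*a^2 + 3.82*a + 3.45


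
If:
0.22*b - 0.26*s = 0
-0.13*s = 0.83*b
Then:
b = 0.00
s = 0.00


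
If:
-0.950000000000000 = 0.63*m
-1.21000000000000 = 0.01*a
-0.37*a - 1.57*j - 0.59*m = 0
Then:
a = -121.00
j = 29.08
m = -1.51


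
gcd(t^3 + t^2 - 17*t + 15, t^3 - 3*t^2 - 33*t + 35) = t^2 + 4*t - 5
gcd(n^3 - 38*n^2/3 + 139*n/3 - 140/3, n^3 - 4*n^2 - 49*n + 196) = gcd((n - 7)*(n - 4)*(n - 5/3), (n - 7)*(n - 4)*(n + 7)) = n^2 - 11*n + 28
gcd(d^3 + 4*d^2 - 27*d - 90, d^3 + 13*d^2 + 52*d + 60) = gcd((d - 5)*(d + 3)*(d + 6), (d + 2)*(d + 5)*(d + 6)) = d + 6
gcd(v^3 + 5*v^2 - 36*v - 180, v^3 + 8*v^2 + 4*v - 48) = v + 6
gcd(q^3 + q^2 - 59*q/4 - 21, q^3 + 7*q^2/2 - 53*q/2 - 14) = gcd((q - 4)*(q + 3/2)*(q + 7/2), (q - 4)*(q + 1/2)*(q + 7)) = q - 4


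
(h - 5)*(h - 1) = h^2 - 6*h + 5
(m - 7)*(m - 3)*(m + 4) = m^3 - 6*m^2 - 19*m + 84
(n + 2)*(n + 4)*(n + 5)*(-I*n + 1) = -I*n^4 + n^3 - 11*I*n^3 + 11*n^2 - 38*I*n^2 + 38*n - 40*I*n + 40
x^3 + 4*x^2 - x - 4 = (x - 1)*(x + 1)*(x + 4)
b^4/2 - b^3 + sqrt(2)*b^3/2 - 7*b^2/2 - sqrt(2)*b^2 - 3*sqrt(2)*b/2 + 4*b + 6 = (b/2 + sqrt(2))*(b - 3)*(b + 1)*(b - sqrt(2))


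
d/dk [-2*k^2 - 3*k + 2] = -4*k - 3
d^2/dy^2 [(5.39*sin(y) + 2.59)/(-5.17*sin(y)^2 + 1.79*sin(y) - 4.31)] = (144.068771*sin(y)^5 + 326.792081*sin(y)^4 - 1080.665971*sin(y)^3 - 596.333948*sin(y)^2 + 984.54111*sin(y) + 15.6605260000001)/(5.17*sin(y)^2 - 1.79*sin(y) + 4.31)^3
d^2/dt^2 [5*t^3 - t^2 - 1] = 30*t - 2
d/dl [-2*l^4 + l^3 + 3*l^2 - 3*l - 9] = -8*l^3 + 3*l^2 + 6*l - 3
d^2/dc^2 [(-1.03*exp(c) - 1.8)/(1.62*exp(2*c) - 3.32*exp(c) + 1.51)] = (-2.703132*exp(4*c) - 24.435432*exp(3*c) + 44.160876*exp(2*c) - 7.391276*exp(c) - 11.372263)*exp(c)/(4.251528*exp(6*c) - 26.139024*exp(5*c) + 65.457396*exp(4*c) - 85.322672*exp(3*c) + 61.012758*exp(2*c) - 22.709796*exp(c) + 3.442951)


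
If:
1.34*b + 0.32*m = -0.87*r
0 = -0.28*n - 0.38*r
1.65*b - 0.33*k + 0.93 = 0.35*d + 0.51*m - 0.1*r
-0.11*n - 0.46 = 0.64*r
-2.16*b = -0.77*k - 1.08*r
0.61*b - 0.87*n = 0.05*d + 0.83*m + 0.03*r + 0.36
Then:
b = 0.93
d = 5.05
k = 3.93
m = -1.35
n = 1.27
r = -0.94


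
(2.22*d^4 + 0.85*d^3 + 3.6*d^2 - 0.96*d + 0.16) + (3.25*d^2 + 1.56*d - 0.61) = 2.22*d^4 + 0.85*d^3 + 6.85*d^2 + 0.6*d - 0.45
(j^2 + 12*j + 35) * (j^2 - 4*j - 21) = j^4 + 8*j^3 - 34*j^2 - 392*j - 735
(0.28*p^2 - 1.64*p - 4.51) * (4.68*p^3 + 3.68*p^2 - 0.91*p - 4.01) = 1.3104*p^5 - 6.6448*p^4 - 27.3968*p^3 - 16.2272*p^2 + 10.6805*p + 18.0851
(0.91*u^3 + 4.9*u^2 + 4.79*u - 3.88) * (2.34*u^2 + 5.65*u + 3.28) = 2.1294*u^5 + 16.6075*u^4 + 41.8784*u^3 + 34.0563*u^2 - 6.2108*u - 12.7264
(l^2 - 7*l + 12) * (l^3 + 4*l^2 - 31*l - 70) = l^5 - 3*l^4 - 47*l^3 + 195*l^2 + 118*l - 840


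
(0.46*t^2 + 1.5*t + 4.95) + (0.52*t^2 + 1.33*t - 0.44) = 0.98*t^2 + 2.83*t + 4.51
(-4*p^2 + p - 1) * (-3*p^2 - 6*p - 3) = 12*p^4 + 21*p^3 + 9*p^2 + 3*p + 3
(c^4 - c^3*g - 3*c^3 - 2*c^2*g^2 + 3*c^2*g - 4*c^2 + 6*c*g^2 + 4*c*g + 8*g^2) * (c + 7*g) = c^5 + 6*c^4*g - 3*c^4 - 9*c^3*g^2 - 18*c^3*g - 4*c^3 - 14*c^2*g^3 + 27*c^2*g^2 - 24*c^2*g + 42*c*g^3 + 36*c*g^2 + 56*g^3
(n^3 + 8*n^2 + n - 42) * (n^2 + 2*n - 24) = n^5 + 10*n^4 - 7*n^3 - 232*n^2 - 108*n + 1008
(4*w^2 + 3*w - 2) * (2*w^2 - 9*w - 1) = 8*w^4 - 30*w^3 - 35*w^2 + 15*w + 2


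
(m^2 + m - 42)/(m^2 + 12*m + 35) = (m - 6)/(m + 5)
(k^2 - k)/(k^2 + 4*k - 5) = k/(k + 5)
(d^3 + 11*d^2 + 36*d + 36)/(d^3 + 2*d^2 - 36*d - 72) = (d + 3)/(d - 6)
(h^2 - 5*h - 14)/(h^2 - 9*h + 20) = (h^2 - 5*h - 14)/(h^2 - 9*h + 20)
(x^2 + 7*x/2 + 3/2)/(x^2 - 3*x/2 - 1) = (x + 3)/(x - 2)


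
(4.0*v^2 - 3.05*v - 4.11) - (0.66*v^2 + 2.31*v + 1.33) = 3.34*v^2 - 5.36*v - 5.44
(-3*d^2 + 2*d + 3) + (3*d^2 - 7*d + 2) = 5 - 5*d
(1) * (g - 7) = g - 7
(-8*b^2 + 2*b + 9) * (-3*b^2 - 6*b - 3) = 24*b^4 + 42*b^3 - 15*b^2 - 60*b - 27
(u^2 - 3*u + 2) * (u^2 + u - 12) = u^4 - 2*u^3 - 13*u^2 + 38*u - 24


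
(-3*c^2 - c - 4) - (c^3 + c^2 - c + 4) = -c^3 - 4*c^2 - 8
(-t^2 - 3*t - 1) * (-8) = 8*t^2 + 24*t + 8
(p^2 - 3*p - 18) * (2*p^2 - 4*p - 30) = 2*p^4 - 10*p^3 - 54*p^2 + 162*p + 540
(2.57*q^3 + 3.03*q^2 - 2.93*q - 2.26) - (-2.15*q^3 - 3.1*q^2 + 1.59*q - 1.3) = 4.72*q^3 + 6.13*q^2 - 4.52*q - 0.96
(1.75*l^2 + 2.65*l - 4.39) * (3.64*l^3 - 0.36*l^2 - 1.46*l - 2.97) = 6.37*l^5 + 9.016*l^4 - 19.4886*l^3 - 7.4861*l^2 - 1.4611*l + 13.0383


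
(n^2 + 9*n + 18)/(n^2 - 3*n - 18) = (n + 6)/(n - 6)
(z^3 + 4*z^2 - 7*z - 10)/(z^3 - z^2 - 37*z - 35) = (z - 2)/(z - 7)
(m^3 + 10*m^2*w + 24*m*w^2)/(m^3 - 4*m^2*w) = (m^2 + 10*m*w + 24*w^2)/(m*(m - 4*w))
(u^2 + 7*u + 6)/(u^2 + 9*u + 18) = (u + 1)/(u + 3)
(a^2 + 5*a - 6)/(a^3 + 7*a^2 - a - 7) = (a + 6)/(a^2 + 8*a + 7)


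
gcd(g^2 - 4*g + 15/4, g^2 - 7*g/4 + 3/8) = g - 3/2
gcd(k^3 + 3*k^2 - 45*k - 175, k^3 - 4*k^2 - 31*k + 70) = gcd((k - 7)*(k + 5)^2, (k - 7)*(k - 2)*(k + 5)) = k^2 - 2*k - 35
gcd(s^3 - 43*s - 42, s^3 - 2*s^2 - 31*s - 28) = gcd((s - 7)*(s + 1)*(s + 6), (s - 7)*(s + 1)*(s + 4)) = s^2 - 6*s - 7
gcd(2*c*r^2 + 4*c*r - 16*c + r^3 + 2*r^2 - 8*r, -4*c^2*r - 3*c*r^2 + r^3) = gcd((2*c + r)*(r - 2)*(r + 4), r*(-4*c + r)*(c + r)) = 1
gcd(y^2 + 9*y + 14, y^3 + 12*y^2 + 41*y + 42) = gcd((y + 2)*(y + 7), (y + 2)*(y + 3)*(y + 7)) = y^2 + 9*y + 14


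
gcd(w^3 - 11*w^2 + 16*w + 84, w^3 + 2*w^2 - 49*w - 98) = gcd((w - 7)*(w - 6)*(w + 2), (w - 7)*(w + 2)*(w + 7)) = w^2 - 5*w - 14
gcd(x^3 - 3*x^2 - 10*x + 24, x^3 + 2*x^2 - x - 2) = 1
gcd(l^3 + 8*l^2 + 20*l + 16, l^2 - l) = 1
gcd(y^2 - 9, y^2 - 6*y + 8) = 1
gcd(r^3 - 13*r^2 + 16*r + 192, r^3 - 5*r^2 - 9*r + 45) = r + 3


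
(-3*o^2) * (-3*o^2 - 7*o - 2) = 9*o^4 + 21*o^3 + 6*o^2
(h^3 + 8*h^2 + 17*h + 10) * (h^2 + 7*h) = h^5 + 15*h^4 + 73*h^3 + 129*h^2 + 70*h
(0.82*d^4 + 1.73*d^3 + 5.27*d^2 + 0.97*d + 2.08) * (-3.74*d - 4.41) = -3.0668*d^5 - 10.0864*d^4 - 27.3391*d^3 - 26.8685*d^2 - 12.0569*d - 9.1728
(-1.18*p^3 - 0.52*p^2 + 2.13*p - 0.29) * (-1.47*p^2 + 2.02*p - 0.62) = 1.7346*p^5 - 1.6192*p^4 - 3.4499*p^3 + 5.0513*p^2 - 1.9064*p + 0.1798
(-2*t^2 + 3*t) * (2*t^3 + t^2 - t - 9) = -4*t^5 + 4*t^4 + 5*t^3 + 15*t^2 - 27*t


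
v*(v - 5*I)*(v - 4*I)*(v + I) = v^4 - 8*I*v^3 - 11*v^2 - 20*I*v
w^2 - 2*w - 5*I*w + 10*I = (w - 2)*(w - 5*I)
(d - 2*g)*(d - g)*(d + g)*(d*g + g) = d^4*g - 2*d^3*g^2 + d^3*g - d^2*g^3 - 2*d^2*g^2 + 2*d*g^4 - d*g^3 + 2*g^4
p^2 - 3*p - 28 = (p - 7)*(p + 4)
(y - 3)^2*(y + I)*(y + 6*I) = y^4 - 6*y^3 + 7*I*y^3 + 3*y^2 - 42*I*y^2 + 36*y + 63*I*y - 54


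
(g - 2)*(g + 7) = g^2 + 5*g - 14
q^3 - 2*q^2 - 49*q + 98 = (q - 7)*(q - 2)*(q + 7)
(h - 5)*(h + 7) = h^2 + 2*h - 35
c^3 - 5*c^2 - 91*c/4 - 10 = (c - 8)*(c + 1/2)*(c + 5/2)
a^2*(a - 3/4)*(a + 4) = a^4 + 13*a^3/4 - 3*a^2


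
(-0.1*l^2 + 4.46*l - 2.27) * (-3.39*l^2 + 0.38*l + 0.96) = 0.339*l^4 - 15.1574*l^3 + 9.2941*l^2 + 3.419*l - 2.1792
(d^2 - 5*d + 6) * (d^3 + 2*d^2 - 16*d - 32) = d^5 - 3*d^4 - 20*d^3 + 60*d^2 + 64*d - 192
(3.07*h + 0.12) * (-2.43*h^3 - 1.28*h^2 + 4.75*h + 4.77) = -7.4601*h^4 - 4.2212*h^3 + 14.4289*h^2 + 15.2139*h + 0.5724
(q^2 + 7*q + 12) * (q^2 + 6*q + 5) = q^4 + 13*q^3 + 59*q^2 + 107*q + 60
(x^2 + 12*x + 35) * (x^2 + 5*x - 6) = x^4 + 17*x^3 + 89*x^2 + 103*x - 210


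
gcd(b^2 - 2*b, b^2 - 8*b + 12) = b - 2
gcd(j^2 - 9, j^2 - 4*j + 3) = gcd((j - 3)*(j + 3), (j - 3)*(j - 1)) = j - 3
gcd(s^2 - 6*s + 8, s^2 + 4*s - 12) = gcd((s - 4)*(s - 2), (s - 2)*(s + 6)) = s - 2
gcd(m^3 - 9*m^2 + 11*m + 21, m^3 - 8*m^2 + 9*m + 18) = m^2 - 2*m - 3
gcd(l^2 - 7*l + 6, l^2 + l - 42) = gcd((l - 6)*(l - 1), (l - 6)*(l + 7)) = l - 6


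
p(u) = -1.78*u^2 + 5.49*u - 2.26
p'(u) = 5.49 - 3.56*u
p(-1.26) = -12.00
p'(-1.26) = 9.98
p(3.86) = -7.59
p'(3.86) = -8.25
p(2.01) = 1.58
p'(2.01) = -1.67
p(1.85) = 1.80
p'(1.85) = -1.10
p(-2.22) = -23.22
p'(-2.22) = 13.39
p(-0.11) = -2.89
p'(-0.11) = 5.88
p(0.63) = 0.49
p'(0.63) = 3.25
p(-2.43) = -26.11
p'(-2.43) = 14.14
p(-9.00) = -195.85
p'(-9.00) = 37.53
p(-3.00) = -34.75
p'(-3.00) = 16.17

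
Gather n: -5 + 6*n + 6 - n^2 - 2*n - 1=-n^2 + 4*n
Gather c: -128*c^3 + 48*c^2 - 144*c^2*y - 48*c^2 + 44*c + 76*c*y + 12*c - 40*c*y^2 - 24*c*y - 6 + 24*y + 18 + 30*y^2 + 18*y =-128*c^3 - 144*c^2*y + c*(-40*y^2 + 52*y + 56) + 30*y^2 + 42*y + 12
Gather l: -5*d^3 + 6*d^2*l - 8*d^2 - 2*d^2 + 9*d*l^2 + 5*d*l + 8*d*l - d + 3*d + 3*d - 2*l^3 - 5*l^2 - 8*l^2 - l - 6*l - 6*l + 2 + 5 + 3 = -5*d^3 - 10*d^2 + 5*d - 2*l^3 + l^2*(9*d - 13) + l*(6*d^2 + 13*d - 13) + 10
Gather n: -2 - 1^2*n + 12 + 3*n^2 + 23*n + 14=3*n^2 + 22*n + 24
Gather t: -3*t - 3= -3*t - 3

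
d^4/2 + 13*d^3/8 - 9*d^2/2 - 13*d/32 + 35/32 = (d/2 + 1/4)*(d - 7/4)*(d - 1/2)*(d + 5)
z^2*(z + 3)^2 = z^4 + 6*z^3 + 9*z^2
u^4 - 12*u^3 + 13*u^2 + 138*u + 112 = (u - 8)*(u - 7)*(u + 1)*(u + 2)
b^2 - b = b*(b - 1)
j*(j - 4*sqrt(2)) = j^2 - 4*sqrt(2)*j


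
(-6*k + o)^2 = 36*k^2 - 12*k*o + o^2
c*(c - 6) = c^2 - 6*c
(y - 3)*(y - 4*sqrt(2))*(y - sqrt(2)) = y^3 - 5*sqrt(2)*y^2 - 3*y^2 + 8*y + 15*sqrt(2)*y - 24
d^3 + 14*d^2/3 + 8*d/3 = d*(d + 2/3)*(d + 4)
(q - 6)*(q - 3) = q^2 - 9*q + 18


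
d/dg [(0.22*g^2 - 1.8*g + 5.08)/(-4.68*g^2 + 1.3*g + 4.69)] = (-8.138*g^2 + 49.6124*g - 15.046)/(21.9024*g^4 - 12.168*g^3 - 42.2084*g^2 + 12.194*g + 21.9961)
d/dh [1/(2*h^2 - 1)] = -4*h/(2*h^2 - 1)^2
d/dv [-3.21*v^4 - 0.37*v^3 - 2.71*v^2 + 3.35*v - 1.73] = -12.84*v^3 - 1.11*v^2 - 5.42*v + 3.35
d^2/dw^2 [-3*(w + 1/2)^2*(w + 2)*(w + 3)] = -36*w^2 - 108*w - 135/2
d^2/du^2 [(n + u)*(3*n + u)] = 2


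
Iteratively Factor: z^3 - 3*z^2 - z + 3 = (z - 3)*(z^2 - 1) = (z - 3)*(z - 1)*(z + 1)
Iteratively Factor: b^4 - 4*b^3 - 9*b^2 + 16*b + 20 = (b + 1)*(b^3 - 5*b^2 - 4*b + 20) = (b + 1)*(b + 2)*(b^2 - 7*b + 10) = (b - 5)*(b + 1)*(b + 2)*(b - 2)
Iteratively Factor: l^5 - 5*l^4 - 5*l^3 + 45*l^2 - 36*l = (l - 4)*(l^4 - l^3 - 9*l^2 + 9*l) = (l - 4)*(l - 3)*(l^3 + 2*l^2 - 3*l) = (l - 4)*(l - 3)*(l - 1)*(l^2 + 3*l) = l*(l - 4)*(l - 3)*(l - 1)*(l + 3)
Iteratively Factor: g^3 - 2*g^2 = (g)*(g^2 - 2*g) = g*(g - 2)*(g)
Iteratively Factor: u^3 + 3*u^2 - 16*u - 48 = (u + 3)*(u^2 - 16) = (u + 3)*(u + 4)*(u - 4)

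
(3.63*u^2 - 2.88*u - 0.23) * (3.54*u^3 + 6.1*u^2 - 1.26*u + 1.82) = 12.8502*u^5 + 11.9478*u^4 - 22.956*u^3 + 8.8324*u^2 - 4.9518*u - 0.4186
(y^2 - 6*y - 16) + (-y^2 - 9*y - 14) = -15*y - 30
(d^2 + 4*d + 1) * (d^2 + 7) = d^4 + 4*d^3 + 8*d^2 + 28*d + 7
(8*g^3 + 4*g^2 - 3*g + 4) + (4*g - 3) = 8*g^3 + 4*g^2 + g + 1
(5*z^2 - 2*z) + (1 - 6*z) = 5*z^2 - 8*z + 1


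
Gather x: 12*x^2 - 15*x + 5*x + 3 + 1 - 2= 12*x^2 - 10*x + 2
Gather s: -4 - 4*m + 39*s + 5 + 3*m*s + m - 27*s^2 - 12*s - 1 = -3*m - 27*s^2 + s*(3*m + 27)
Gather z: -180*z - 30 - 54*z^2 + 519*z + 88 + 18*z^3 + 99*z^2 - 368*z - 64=18*z^3 + 45*z^2 - 29*z - 6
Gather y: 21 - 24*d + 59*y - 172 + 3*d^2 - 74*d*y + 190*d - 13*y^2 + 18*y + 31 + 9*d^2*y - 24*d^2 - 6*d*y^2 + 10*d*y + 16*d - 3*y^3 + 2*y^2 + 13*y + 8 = -21*d^2 + 182*d - 3*y^3 + y^2*(-6*d - 11) + y*(9*d^2 - 64*d + 90) - 112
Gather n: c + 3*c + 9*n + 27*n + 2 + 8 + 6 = 4*c + 36*n + 16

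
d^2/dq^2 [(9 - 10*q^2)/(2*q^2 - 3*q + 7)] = 2*(-60*q^3 + 528*q^2 - 162*q - 535)/(8*q^6 - 36*q^5 + 138*q^4 - 279*q^3 + 483*q^2 - 441*q + 343)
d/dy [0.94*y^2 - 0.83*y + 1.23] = 1.88*y - 0.83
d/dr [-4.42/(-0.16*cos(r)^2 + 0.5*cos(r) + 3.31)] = (1.4144*cos(r) - 2.21)*sin(r)/(-0.16*cos(r)^2 + 0.5*cos(r) + 3.31)^2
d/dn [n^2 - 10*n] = 2*n - 10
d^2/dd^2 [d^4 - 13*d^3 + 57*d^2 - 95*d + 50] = 12*d^2 - 78*d + 114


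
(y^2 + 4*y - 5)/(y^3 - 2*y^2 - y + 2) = (y + 5)/(y^2 - y - 2)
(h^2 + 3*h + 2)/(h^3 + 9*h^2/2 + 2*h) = 2*(h^2 + 3*h + 2)/(h*(2*h^2 + 9*h + 4))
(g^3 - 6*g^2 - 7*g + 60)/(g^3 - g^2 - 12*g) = (g - 5)/g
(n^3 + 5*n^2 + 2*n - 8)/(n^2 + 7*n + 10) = (n^2 + 3*n - 4)/(n + 5)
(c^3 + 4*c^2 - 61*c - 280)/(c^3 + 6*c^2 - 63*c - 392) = (c + 5)/(c + 7)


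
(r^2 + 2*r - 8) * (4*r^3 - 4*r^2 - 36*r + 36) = 4*r^5 + 4*r^4 - 76*r^3 - 4*r^2 + 360*r - 288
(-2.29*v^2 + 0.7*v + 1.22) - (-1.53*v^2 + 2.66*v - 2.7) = -0.76*v^2 - 1.96*v + 3.92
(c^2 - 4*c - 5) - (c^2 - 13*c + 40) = 9*c - 45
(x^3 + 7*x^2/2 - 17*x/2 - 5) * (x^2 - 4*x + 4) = x^5 - x^4/2 - 37*x^3/2 + 43*x^2 - 14*x - 20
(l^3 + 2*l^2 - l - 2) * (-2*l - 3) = -2*l^4 - 7*l^3 - 4*l^2 + 7*l + 6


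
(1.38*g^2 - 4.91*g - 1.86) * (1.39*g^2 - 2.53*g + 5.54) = 1.9182*g^4 - 10.3163*g^3 + 17.4821*g^2 - 22.4956*g - 10.3044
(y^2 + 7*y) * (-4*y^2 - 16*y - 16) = -4*y^4 - 44*y^3 - 128*y^2 - 112*y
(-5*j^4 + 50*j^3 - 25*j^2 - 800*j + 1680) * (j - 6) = -5*j^5 + 80*j^4 - 325*j^3 - 650*j^2 + 6480*j - 10080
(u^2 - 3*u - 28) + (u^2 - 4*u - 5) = 2*u^2 - 7*u - 33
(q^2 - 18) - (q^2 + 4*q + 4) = -4*q - 22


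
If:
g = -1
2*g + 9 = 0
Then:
No Solution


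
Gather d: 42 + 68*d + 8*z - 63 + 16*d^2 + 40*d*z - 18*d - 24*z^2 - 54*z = 16*d^2 + d*(40*z + 50) - 24*z^2 - 46*z - 21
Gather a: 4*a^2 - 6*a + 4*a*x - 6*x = 4*a^2 + a*(4*x - 6) - 6*x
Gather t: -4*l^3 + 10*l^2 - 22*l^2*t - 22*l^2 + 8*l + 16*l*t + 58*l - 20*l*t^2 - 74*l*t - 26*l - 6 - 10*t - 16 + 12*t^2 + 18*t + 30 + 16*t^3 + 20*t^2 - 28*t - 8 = -4*l^3 - 12*l^2 + 40*l + 16*t^3 + t^2*(32 - 20*l) + t*(-22*l^2 - 58*l - 20)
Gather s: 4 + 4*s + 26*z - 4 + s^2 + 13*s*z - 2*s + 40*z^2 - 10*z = s^2 + s*(13*z + 2) + 40*z^2 + 16*z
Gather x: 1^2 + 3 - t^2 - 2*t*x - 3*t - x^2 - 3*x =-t^2 - 3*t - x^2 + x*(-2*t - 3) + 4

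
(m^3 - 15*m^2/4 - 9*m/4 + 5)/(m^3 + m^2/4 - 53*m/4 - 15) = (m - 1)/(m + 3)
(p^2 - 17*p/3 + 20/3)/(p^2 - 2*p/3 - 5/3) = (p - 4)/(p + 1)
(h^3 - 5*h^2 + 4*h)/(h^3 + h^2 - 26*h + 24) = h/(h + 6)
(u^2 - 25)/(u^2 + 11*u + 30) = (u - 5)/(u + 6)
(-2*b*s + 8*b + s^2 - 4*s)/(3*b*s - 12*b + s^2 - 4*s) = (-2*b + s)/(3*b + s)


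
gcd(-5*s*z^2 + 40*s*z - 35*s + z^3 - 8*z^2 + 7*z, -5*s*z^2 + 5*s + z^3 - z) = -5*s*z + 5*s + z^2 - z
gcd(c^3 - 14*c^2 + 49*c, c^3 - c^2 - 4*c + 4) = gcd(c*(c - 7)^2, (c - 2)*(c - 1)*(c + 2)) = 1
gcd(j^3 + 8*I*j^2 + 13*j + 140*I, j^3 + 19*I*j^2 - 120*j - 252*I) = j + 7*I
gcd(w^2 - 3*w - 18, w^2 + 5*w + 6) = w + 3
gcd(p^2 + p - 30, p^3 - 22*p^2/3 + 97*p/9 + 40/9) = p - 5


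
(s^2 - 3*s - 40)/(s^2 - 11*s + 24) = (s + 5)/(s - 3)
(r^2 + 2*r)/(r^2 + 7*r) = (r + 2)/(r + 7)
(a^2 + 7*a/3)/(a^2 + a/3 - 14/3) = a/(a - 2)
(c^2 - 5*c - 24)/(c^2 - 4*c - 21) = (c - 8)/(c - 7)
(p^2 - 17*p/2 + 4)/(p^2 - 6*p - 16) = (p - 1/2)/(p + 2)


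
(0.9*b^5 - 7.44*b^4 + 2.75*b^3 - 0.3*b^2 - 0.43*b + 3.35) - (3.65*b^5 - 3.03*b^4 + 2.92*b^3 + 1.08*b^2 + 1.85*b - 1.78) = -2.75*b^5 - 4.41*b^4 - 0.17*b^3 - 1.38*b^2 - 2.28*b + 5.13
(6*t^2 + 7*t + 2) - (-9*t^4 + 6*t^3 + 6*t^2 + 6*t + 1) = 9*t^4 - 6*t^3 + t + 1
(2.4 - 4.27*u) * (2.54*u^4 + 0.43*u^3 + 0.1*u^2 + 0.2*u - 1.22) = -10.8458*u^5 + 4.2599*u^4 + 0.605*u^3 - 0.614*u^2 + 5.6894*u - 2.928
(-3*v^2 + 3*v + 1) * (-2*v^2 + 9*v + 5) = 6*v^4 - 33*v^3 + 10*v^2 + 24*v + 5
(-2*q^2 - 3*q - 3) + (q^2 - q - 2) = -q^2 - 4*q - 5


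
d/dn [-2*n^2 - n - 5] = -4*n - 1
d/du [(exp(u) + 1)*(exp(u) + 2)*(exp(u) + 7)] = (3*exp(2*u) + 20*exp(u) + 23)*exp(u)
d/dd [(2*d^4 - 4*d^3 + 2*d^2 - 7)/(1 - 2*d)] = 2*(-6*d^4 + 12*d^3 - 8*d^2 + 2*d - 7)/(4*d^2 - 4*d + 1)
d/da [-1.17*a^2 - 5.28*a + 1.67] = -2.34*a - 5.28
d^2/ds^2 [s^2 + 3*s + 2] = 2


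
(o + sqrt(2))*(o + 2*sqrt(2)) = o^2 + 3*sqrt(2)*o + 4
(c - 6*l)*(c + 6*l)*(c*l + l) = c^3*l + c^2*l - 36*c*l^3 - 36*l^3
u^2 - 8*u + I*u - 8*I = (u - 8)*(u + I)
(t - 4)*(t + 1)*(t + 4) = t^3 + t^2 - 16*t - 16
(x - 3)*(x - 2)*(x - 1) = x^3 - 6*x^2 + 11*x - 6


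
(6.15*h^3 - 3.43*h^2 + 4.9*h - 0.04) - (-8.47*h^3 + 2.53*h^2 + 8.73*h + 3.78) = 14.62*h^3 - 5.96*h^2 - 3.83*h - 3.82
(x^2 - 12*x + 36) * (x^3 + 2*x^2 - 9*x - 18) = x^5 - 10*x^4 + 3*x^3 + 162*x^2 - 108*x - 648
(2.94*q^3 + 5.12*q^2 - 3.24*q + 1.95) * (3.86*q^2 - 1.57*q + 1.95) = 11.3484*q^5 + 15.1474*q^4 - 14.8118*q^3 + 22.5978*q^2 - 9.3795*q + 3.8025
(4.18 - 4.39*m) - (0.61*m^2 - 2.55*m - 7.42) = -0.61*m^2 - 1.84*m + 11.6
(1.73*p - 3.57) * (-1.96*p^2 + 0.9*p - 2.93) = -3.3908*p^3 + 8.5542*p^2 - 8.2819*p + 10.4601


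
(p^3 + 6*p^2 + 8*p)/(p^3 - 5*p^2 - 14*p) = (p + 4)/(p - 7)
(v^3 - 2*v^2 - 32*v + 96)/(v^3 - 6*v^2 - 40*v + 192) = (v - 4)/(v - 8)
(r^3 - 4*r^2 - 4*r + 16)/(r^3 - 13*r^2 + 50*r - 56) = (r + 2)/(r - 7)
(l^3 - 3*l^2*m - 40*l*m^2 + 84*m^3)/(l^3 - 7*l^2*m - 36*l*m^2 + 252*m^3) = (l - 2*m)/(l - 6*m)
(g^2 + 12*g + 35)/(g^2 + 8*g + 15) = (g + 7)/(g + 3)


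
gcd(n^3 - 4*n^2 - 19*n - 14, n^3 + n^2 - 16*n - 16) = n + 1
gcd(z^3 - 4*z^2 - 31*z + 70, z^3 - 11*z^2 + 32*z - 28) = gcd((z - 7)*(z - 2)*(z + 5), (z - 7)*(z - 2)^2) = z^2 - 9*z + 14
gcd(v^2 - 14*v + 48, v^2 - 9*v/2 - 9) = v - 6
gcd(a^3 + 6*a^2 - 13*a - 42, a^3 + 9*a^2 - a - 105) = a^2 + 4*a - 21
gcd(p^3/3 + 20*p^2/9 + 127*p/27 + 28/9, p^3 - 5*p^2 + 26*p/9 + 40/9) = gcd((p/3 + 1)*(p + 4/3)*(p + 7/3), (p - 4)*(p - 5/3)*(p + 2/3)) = 1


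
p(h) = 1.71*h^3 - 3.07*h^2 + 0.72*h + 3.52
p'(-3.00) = 65.31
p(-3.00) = -72.44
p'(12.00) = 665.76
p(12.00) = 2524.96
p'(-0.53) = 5.42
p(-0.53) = 2.02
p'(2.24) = 12.71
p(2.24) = 8.95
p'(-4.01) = 107.83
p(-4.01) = -159.00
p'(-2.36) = 43.78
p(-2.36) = -37.75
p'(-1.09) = 13.51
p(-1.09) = -3.13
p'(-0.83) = 9.35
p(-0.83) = -0.17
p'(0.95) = -0.48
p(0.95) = 2.90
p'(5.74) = 134.50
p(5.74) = 229.90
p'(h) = 5.13*h^2 - 6.14*h + 0.72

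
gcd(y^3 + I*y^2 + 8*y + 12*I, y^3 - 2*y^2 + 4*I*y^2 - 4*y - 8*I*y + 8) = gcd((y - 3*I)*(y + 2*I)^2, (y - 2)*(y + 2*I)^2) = y^2 + 4*I*y - 4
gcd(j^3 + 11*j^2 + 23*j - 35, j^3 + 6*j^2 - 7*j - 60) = j + 5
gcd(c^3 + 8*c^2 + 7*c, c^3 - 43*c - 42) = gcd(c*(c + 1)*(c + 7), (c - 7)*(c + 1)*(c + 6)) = c + 1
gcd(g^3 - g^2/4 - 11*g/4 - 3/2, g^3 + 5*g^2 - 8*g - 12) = g^2 - g - 2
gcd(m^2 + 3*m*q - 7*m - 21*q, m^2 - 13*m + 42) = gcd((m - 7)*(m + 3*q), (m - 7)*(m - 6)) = m - 7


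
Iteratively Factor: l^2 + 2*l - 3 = (l - 1)*(l + 3)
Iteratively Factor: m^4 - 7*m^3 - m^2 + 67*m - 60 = (m - 1)*(m^3 - 6*m^2 - 7*m + 60) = (m - 5)*(m - 1)*(m^2 - m - 12) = (m - 5)*(m - 1)*(m + 3)*(m - 4)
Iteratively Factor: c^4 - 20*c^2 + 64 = (c + 2)*(c^3 - 2*c^2 - 16*c + 32) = (c - 4)*(c + 2)*(c^2 + 2*c - 8) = (c - 4)*(c + 2)*(c + 4)*(c - 2)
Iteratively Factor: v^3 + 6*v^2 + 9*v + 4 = (v + 4)*(v^2 + 2*v + 1) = (v + 1)*(v + 4)*(v + 1)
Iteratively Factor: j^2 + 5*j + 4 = (j + 4)*(j + 1)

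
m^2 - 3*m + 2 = (m - 2)*(m - 1)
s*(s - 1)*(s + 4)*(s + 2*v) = s^4 + 2*s^3*v + 3*s^3 + 6*s^2*v - 4*s^2 - 8*s*v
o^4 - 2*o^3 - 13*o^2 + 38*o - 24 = (o - 3)*(o - 2)*(o - 1)*(o + 4)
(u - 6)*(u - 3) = u^2 - 9*u + 18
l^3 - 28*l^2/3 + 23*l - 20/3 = (l - 5)*(l - 4)*(l - 1/3)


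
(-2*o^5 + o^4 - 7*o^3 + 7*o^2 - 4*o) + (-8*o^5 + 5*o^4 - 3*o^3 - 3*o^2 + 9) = -10*o^5 + 6*o^4 - 10*o^3 + 4*o^2 - 4*o + 9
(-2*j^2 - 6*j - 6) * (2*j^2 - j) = -4*j^4 - 10*j^3 - 6*j^2 + 6*j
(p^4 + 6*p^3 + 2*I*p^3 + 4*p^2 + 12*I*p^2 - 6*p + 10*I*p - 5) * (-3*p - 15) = -3*p^5 - 33*p^4 - 6*I*p^4 - 102*p^3 - 66*I*p^3 - 42*p^2 - 210*I*p^2 + 105*p - 150*I*p + 75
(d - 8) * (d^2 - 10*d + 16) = d^3 - 18*d^2 + 96*d - 128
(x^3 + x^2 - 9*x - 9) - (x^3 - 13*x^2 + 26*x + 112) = 14*x^2 - 35*x - 121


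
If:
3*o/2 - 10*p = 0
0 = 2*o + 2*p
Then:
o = 0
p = 0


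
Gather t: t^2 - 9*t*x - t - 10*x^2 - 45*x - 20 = t^2 + t*(-9*x - 1) - 10*x^2 - 45*x - 20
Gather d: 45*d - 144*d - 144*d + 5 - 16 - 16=-243*d - 27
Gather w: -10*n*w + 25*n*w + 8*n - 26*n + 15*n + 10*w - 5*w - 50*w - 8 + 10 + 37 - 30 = -3*n + w*(15*n - 45) + 9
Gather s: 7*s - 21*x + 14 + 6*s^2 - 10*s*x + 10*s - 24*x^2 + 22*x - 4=6*s^2 + s*(17 - 10*x) - 24*x^2 + x + 10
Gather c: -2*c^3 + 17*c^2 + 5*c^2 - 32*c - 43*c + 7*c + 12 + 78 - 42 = -2*c^3 + 22*c^2 - 68*c + 48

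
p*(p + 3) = p^2 + 3*p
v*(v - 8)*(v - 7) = v^3 - 15*v^2 + 56*v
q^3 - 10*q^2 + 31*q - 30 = (q - 5)*(q - 3)*(q - 2)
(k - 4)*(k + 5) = k^2 + k - 20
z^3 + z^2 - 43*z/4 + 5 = (z - 5/2)*(z - 1/2)*(z + 4)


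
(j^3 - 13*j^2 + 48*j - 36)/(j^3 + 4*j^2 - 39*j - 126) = (j^2 - 7*j + 6)/(j^2 + 10*j + 21)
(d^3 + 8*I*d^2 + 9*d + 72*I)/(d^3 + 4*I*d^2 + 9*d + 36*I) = (d + 8*I)/(d + 4*I)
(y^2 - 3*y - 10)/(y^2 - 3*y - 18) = (-y^2 + 3*y + 10)/(-y^2 + 3*y + 18)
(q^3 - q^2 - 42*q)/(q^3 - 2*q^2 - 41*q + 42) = q/(q - 1)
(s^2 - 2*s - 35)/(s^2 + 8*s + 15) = (s - 7)/(s + 3)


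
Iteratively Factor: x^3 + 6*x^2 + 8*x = (x + 2)*(x^2 + 4*x) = x*(x + 2)*(x + 4)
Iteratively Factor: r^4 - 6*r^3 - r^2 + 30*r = (r + 2)*(r^3 - 8*r^2 + 15*r) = (r - 5)*(r + 2)*(r^2 - 3*r) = (r - 5)*(r - 3)*(r + 2)*(r)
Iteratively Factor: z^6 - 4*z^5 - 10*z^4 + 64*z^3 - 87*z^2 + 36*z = (z - 1)*(z^5 - 3*z^4 - 13*z^3 + 51*z^2 - 36*z) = (z - 3)*(z - 1)*(z^4 - 13*z^2 + 12*z) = (z - 3)*(z - 1)^2*(z^3 + z^2 - 12*z) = (z - 3)*(z - 1)^2*(z + 4)*(z^2 - 3*z) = z*(z - 3)*(z - 1)^2*(z + 4)*(z - 3)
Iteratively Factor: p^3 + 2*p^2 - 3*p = (p + 3)*(p^2 - p) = p*(p + 3)*(p - 1)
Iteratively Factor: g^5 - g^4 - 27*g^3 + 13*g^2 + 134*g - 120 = (g + 3)*(g^4 - 4*g^3 - 15*g^2 + 58*g - 40) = (g + 3)*(g + 4)*(g^3 - 8*g^2 + 17*g - 10) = (g - 2)*(g + 3)*(g + 4)*(g^2 - 6*g + 5) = (g - 5)*(g - 2)*(g + 3)*(g + 4)*(g - 1)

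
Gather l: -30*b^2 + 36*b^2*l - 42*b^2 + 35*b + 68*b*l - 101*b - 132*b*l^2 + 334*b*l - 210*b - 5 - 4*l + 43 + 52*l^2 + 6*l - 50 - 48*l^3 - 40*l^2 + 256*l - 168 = -72*b^2 - 276*b - 48*l^3 + l^2*(12 - 132*b) + l*(36*b^2 + 402*b + 258) - 180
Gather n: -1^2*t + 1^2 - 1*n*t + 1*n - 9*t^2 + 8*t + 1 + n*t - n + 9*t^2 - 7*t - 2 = 0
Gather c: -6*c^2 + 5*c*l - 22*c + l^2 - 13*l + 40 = -6*c^2 + c*(5*l - 22) + l^2 - 13*l + 40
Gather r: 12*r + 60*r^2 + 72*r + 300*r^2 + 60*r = 360*r^2 + 144*r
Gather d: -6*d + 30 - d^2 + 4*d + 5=-d^2 - 2*d + 35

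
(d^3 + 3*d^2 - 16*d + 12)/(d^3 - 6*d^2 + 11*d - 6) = (d + 6)/(d - 3)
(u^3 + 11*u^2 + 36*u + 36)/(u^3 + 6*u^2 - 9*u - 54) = (u + 2)/(u - 3)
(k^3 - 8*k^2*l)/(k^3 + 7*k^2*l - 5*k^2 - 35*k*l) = k*(k - 8*l)/(k^2 + 7*k*l - 5*k - 35*l)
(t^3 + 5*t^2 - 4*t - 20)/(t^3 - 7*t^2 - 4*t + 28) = (t + 5)/(t - 7)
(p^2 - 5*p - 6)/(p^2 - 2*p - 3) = (p - 6)/(p - 3)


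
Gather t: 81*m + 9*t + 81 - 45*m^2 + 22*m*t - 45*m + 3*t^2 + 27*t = -45*m^2 + 36*m + 3*t^2 + t*(22*m + 36) + 81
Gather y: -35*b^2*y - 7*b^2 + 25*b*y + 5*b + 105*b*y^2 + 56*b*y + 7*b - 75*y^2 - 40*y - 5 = -7*b^2 + 12*b + y^2*(105*b - 75) + y*(-35*b^2 + 81*b - 40) - 5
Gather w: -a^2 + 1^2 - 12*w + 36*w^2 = -a^2 + 36*w^2 - 12*w + 1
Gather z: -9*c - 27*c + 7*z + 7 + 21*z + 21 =-36*c + 28*z + 28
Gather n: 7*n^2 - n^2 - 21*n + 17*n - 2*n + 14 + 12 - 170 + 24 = 6*n^2 - 6*n - 120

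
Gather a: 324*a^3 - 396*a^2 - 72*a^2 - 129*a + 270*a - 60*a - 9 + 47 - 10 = 324*a^3 - 468*a^2 + 81*a + 28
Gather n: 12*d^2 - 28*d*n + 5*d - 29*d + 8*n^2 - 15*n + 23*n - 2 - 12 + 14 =12*d^2 - 24*d + 8*n^2 + n*(8 - 28*d)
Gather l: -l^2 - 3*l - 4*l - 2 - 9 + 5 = -l^2 - 7*l - 6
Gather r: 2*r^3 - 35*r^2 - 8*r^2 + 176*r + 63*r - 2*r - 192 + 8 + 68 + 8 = 2*r^3 - 43*r^2 + 237*r - 108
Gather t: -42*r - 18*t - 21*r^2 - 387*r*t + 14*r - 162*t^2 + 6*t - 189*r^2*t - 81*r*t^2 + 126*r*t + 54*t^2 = -21*r^2 - 28*r + t^2*(-81*r - 108) + t*(-189*r^2 - 261*r - 12)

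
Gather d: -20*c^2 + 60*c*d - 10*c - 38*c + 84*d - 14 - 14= -20*c^2 - 48*c + d*(60*c + 84) - 28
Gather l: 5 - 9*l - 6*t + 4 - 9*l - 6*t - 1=-18*l - 12*t + 8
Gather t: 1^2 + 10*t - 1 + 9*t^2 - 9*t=9*t^2 + t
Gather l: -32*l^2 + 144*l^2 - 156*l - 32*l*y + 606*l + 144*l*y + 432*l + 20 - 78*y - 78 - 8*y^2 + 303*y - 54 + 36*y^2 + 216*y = 112*l^2 + l*(112*y + 882) + 28*y^2 + 441*y - 112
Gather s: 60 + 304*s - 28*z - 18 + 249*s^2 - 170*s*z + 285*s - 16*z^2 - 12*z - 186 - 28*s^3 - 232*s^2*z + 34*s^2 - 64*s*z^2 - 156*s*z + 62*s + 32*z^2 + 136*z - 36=-28*s^3 + s^2*(283 - 232*z) + s*(-64*z^2 - 326*z + 651) + 16*z^2 + 96*z - 180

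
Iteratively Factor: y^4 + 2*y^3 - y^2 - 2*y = (y - 1)*(y^3 + 3*y^2 + 2*y) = (y - 1)*(y + 1)*(y^2 + 2*y) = (y - 1)*(y + 1)*(y + 2)*(y)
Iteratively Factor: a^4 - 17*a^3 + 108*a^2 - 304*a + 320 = (a - 4)*(a^3 - 13*a^2 + 56*a - 80) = (a - 4)^2*(a^2 - 9*a + 20) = (a - 5)*(a - 4)^2*(a - 4)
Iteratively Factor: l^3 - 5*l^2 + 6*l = (l - 2)*(l^2 - 3*l) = l*(l - 2)*(l - 3)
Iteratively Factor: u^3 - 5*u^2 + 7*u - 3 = (u - 1)*(u^2 - 4*u + 3) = (u - 3)*(u - 1)*(u - 1)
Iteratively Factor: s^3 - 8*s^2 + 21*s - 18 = (s - 2)*(s^2 - 6*s + 9) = (s - 3)*(s - 2)*(s - 3)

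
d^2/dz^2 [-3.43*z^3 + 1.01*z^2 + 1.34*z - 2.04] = 2.02 - 20.58*z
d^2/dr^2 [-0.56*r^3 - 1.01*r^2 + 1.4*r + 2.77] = -3.36*r - 2.02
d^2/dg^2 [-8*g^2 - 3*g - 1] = -16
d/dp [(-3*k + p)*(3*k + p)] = 2*p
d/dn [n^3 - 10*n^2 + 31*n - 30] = 3*n^2 - 20*n + 31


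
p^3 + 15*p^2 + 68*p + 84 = (p + 2)*(p + 6)*(p + 7)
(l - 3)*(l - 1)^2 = l^3 - 5*l^2 + 7*l - 3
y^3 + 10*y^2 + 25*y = y*(y + 5)^2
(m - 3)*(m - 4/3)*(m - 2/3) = m^3 - 5*m^2 + 62*m/9 - 8/3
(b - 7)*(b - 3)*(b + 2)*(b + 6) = b^4 - 2*b^3 - 47*b^2 + 48*b + 252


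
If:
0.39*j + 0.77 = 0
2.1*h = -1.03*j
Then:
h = 0.97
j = -1.97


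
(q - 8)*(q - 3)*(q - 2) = q^3 - 13*q^2 + 46*q - 48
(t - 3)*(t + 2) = t^2 - t - 6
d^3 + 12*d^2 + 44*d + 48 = (d + 2)*(d + 4)*(d + 6)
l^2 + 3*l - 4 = (l - 1)*(l + 4)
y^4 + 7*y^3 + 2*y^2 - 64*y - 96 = (y - 3)*(y + 2)*(y + 4)^2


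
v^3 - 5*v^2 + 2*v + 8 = (v - 4)*(v - 2)*(v + 1)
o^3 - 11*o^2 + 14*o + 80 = (o - 8)*(o - 5)*(o + 2)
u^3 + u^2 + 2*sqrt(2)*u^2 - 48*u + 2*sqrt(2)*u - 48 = (u + 1)*(u - 4*sqrt(2))*(u + 6*sqrt(2))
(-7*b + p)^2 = 49*b^2 - 14*b*p + p^2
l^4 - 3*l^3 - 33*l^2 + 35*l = l*(l - 7)*(l - 1)*(l + 5)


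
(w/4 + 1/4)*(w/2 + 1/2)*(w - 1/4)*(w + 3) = w^4/8 + 19*w^3/32 + 23*w^2/32 + 5*w/32 - 3/32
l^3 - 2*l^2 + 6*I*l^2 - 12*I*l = l*(l - 2)*(l + 6*I)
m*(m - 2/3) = m^2 - 2*m/3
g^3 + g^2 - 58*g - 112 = (g - 8)*(g + 2)*(g + 7)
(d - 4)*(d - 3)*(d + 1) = d^3 - 6*d^2 + 5*d + 12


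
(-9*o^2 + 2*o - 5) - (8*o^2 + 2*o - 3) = -17*o^2 - 2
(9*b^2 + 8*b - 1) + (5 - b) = 9*b^2 + 7*b + 4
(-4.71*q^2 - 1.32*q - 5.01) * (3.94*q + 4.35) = -18.5574*q^3 - 25.6893*q^2 - 25.4814*q - 21.7935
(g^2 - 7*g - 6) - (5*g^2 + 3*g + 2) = -4*g^2 - 10*g - 8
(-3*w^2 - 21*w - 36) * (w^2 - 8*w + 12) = -3*w^4 + 3*w^3 + 96*w^2 + 36*w - 432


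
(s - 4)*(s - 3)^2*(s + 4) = s^4 - 6*s^3 - 7*s^2 + 96*s - 144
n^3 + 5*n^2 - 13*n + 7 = (n - 1)^2*(n + 7)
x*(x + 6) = x^2 + 6*x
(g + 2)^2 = g^2 + 4*g + 4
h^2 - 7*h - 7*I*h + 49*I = (h - 7)*(h - 7*I)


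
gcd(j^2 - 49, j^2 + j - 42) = j + 7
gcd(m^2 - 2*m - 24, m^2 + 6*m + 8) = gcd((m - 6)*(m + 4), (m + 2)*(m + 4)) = m + 4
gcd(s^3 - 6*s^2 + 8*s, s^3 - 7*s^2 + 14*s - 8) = s^2 - 6*s + 8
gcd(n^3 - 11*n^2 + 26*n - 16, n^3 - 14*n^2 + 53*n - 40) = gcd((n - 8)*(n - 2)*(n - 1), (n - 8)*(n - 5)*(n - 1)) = n^2 - 9*n + 8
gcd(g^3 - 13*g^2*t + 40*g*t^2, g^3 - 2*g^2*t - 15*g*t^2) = -g^2 + 5*g*t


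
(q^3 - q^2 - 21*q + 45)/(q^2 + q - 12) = (q^2 + 2*q - 15)/(q + 4)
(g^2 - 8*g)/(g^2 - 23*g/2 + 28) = 2*g/(2*g - 7)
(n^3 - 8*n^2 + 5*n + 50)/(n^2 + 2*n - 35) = (n^2 - 3*n - 10)/(n + 7)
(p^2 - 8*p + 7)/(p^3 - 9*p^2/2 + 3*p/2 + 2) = 2*(p - 7)/(2*p^2 - 7*p - 4)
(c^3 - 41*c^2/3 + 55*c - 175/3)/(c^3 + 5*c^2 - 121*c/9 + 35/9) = 3*(c^2 - 12*c + 35)/(3*c^2 + 20*c - 7)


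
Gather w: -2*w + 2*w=0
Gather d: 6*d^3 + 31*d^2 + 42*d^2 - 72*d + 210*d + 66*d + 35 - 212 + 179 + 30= 6*d^3 + 73*d^2 + 204*d + 32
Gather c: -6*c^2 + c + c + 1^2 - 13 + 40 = -6*c^2 + 2*c + 28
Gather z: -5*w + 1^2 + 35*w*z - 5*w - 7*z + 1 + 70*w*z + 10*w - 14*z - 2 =z*(105*w - 21)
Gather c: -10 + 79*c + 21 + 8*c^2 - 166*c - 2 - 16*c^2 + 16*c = -8*c^2 - 71*c + 9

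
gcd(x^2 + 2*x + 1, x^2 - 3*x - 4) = x + 1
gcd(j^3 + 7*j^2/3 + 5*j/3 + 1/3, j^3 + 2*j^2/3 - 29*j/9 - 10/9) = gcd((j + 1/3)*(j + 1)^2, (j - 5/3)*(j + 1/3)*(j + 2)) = j + 1/3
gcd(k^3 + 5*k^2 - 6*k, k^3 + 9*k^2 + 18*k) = k^2 + 6*k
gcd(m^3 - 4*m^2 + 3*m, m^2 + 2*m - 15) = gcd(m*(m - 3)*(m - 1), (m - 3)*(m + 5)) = m - 3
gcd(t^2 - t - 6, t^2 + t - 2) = t + 2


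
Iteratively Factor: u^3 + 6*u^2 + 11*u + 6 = (u + 1)*(u^2 + 5*u + 6) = (u + 1)*(u + 3)*(u + 2)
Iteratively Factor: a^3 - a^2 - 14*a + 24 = (a - 3)*(a^2 + 2*a - 8) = (a - 3)*(a + 4)*(a - 2)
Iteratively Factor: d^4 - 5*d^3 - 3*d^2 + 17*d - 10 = (d - 1)*(d^3 - 4*d^2 - 7*d + 10) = (d - 5)*(d - 1)*(d^2 + d - 2) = (d - 5)*(d - 1)^2*(d + 2)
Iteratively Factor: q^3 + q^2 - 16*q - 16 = (q + 1)*(q^2 - 16) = (q + 1)*(q + 4)*(q - 4)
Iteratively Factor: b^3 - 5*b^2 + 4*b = (b)*(b^2 - 5*b + 4) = b*(b - 1)*(b - 4)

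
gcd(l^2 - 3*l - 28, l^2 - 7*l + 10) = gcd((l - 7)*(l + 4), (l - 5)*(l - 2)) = 1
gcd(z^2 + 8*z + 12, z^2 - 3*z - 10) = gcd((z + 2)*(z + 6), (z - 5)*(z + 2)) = z + 2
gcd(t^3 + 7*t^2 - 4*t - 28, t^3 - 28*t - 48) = t + 2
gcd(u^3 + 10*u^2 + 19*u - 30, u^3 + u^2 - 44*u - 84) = u + 6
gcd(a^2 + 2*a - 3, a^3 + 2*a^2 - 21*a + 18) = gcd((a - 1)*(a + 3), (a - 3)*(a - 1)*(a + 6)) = a - 1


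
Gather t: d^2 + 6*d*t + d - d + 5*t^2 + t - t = d^2 + 6*d*t + 5*t^2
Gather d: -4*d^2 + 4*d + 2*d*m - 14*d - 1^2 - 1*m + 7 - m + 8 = -4*d^2 + d*(2*m - 10) - 2*m + 14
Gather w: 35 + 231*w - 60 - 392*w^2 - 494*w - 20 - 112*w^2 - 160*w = -504*w^2 - 423*w - 45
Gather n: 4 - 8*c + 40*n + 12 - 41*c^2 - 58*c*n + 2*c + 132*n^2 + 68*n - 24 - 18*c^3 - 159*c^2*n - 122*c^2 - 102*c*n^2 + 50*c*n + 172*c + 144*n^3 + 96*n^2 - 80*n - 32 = -18*c^3 - 163*c^2 + 166*c + 144*n^3 + n^2*(228 - 102*c) + n*(-159*c^2 - 8*c + 28) - 40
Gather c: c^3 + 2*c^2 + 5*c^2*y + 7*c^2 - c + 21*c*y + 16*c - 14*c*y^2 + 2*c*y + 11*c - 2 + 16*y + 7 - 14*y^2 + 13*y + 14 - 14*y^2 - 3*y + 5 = c^3 + c^2*(5*y + 9) + c*(-14*y^2 + 23*y + 26) - 28*y^2 + 26*y + 24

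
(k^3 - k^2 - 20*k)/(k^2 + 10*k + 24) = k*(k - 5)/(k + 6)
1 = 1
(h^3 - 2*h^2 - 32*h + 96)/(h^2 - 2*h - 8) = (h^2 + 2*h - 24)/(h + 2)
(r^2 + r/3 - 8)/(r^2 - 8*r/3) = (r + 3)/r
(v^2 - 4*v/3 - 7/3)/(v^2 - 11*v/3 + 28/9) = 3*(v + 1)/(3*v - 4)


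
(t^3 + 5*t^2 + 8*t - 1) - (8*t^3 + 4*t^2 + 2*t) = -7*t^3 + t^2 + 6*t - 1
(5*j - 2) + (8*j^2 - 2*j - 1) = 8*j^2 + 3*j - 3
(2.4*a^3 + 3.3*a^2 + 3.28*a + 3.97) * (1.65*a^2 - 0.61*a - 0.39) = 3.96*a^5 + 3.981*a^4 + 2.463*a^3 + 3.2627*a^2 - 3.7009*a - 1.5483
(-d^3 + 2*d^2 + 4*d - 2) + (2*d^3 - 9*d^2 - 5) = d^3 - 7*d^2 + 4*d - 7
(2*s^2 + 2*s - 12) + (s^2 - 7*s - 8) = 3*s^2 - 5*s - 20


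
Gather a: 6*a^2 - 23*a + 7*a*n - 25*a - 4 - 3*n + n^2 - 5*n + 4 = 6*a^2 + a*(7*n - 48) + n^2 - 8*n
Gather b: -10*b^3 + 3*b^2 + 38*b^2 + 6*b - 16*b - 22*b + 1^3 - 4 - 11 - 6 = -10*b^3 + 41*b^2 - 32*b - 20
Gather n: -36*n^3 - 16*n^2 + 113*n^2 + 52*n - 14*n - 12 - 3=-36*n^3 + 97*n^2 + 38*n - 15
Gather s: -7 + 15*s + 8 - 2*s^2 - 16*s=-2*s^2 - s + 1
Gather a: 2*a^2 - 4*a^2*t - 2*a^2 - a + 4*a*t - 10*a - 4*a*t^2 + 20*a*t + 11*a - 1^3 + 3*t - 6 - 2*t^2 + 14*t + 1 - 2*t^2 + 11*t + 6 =-4*a^2*t + a*(-4*t^2 + 24*t) - 4*t^2 + 28*t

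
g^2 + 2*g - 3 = (g - 1)*(g + 3)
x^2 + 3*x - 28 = (x - 4)*(x + 7)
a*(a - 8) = a^2 - 8*a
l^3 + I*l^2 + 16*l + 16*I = (l - 4*I)*(l + I)*(l + 4*I)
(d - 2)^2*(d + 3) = d^3 - d^2 - 8*d + 12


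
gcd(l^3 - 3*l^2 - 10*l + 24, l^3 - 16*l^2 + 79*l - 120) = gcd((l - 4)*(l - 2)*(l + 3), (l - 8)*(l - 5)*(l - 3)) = 1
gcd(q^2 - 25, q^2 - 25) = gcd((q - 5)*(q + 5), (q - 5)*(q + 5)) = q^2 - 25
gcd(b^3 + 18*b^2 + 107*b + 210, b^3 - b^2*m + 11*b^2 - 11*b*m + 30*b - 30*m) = b^2 + 11*b + 30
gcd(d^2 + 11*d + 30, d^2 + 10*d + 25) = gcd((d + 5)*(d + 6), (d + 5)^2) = d + 5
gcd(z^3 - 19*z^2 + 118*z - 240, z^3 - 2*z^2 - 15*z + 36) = 1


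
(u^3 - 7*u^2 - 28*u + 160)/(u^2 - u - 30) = (u^2 - 12*u + 32)/(u - 6)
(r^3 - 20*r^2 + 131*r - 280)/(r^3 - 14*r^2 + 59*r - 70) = (r - 8)/(r - 2)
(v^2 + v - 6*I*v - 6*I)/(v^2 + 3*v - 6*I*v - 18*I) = (v + 1)/(v + 3)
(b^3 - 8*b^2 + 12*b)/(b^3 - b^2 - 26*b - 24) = b*(b - 2)/(b^2 + 5*b + 4)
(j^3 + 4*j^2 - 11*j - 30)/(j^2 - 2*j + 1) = (j^3 + 4*j^2 - 11*j - 30)/(j^2 - 2*j + 1)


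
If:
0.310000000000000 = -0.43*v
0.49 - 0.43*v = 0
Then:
No Solution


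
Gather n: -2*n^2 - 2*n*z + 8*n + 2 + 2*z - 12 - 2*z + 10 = -2*n^2 + n*(8 - 2*z)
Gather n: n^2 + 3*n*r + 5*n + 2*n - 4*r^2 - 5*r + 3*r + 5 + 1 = n^2 + n*(3*r + 7) - 4*r^2 - 2*r + 6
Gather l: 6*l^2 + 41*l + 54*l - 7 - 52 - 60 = 6*l^2 + 95*l - 119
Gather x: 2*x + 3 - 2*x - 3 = 0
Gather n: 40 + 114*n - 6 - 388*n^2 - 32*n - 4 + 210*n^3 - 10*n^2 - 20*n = 210*n^3 - 398*n^2 + 62*n + 30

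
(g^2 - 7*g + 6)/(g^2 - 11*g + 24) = (g^2 - 7*g + 6)/(g^2 - 11*g + 24)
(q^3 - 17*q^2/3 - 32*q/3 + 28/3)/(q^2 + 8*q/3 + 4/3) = (3*q^2 - 23*q + 14)/(3*q + 2)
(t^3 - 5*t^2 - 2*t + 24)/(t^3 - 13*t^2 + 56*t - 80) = (t^2 - t - 6)/(t^2 - 9*t + 20)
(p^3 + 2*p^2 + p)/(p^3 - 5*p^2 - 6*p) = (p + 1)/(p - 6)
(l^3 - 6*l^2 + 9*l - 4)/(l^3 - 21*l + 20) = (l - 1)/(l + 5)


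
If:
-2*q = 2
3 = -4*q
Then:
No Solution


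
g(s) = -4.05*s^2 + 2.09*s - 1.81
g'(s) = 2.09 - 8.1*s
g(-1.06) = -8.58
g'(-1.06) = 10.68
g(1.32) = -6.11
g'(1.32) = -8.60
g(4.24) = -65.76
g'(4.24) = -32.25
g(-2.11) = -24.25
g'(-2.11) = 19.18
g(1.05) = -4.08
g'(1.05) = -6.42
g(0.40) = -1.62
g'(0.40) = -1.15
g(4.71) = -81.81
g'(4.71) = -36.06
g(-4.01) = -75.32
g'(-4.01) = 34.57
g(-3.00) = -44.53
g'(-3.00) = 26.39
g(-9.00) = -348.67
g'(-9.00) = 74.99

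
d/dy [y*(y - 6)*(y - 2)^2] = 4*y^3 - 30*y^2 + 56*y - 24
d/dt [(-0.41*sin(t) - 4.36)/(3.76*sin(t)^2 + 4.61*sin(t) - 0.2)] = (1.5416*sin(t)^2 + 32.7872*sin(t) + 20.1816)*cos(t)/(14.1376*sin(t)^4 + 34.6672*sin(t)^3 + 19.7481*sin(t)^2 - 1.844*sin(t) + 0.04)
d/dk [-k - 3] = -1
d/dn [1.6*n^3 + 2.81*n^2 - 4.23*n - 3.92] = 4.8*n^2 + 5.62*n - 4.23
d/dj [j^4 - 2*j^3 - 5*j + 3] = 4*j^3 - 6*j^2 - 5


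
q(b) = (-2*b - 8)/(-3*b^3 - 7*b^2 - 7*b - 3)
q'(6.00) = -0.00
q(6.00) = 0.02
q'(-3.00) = -0.13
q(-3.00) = -0.06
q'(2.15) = -0.13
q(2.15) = 0.15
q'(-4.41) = -0.01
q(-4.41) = 0.01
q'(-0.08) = -6.74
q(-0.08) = 3.16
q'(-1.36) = -21.21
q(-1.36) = -4.72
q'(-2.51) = -0.38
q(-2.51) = -0.17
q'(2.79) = -0.06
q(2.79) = 0.10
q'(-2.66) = -0.26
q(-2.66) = -0.12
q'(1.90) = -0.17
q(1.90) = 0.19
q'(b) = (-2*b - 8)*(9*b^2 + 14*b + 7)/(-3*b^3 - 7*b^2 - 7*b - 3)^2 - 2/(-3*b^3 - 7*b^2 - 7*b - 3)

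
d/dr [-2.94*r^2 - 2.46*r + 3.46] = -5.88*r - 2.46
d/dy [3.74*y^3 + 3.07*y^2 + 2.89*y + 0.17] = 11.22*y^2 + 6.14*y + 2.89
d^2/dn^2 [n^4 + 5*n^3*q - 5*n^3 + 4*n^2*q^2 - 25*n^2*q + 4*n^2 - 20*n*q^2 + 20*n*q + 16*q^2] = 12*n^2 + 30*n*q - 30*n + 8*q^2 - 50*q + 8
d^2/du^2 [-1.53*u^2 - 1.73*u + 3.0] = -3.06000000000000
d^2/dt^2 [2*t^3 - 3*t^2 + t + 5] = 12*t - 6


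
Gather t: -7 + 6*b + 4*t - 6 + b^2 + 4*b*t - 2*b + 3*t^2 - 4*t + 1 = b^2 + 4*b*t + 4*b + 3*t^2 - 12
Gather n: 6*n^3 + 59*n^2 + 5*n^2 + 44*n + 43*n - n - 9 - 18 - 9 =6*n^3 + 64*n^2 + 86*n - 36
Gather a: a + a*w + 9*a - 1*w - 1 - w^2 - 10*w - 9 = a*(w + 10) - w^2 - 11*w - 10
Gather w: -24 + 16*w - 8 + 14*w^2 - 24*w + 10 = 14*w^2 - 8*w - 22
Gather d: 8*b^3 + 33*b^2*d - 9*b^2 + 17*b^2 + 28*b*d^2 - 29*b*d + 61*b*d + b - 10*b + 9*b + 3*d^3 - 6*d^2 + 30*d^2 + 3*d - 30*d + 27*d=8*b^3 + 8*b^2 + 3*d^3 + d^2*(28*b + 24) + d*(33*b^2 + 32*b)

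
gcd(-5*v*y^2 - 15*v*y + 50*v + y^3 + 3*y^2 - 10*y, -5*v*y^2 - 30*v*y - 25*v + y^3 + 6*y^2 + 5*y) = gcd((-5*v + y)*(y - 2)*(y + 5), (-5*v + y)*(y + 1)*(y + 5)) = -5*v*y - 25*v + y^2 + 5*y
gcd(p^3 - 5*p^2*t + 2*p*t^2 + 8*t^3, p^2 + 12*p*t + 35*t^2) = 1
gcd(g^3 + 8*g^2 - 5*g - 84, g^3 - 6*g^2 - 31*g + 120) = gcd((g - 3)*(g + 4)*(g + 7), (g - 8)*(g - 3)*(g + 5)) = g - 3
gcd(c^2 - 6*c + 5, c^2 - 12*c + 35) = c - 5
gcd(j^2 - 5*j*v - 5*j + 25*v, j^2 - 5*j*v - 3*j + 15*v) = -j + 5*v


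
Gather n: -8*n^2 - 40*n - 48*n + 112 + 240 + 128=-8*n^2 - 88*n + 480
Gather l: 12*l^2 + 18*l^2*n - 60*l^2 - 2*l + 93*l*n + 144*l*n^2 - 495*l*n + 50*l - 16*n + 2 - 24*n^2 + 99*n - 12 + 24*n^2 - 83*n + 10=l^2*(18*n - 48) + l*(144*n^2 - 402*n + 48)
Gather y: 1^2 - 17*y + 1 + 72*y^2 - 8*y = 72*y^2 - 25*y + 2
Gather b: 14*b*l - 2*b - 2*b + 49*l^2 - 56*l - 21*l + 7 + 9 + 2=b*(14*l - 4) + 49*l^2 - 77*l + 18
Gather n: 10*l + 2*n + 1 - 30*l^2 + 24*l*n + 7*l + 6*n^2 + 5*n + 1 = -30*l^2 + 17*l + 6*n^2 + n*(24*l + 7) + 2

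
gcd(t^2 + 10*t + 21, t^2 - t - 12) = t + 3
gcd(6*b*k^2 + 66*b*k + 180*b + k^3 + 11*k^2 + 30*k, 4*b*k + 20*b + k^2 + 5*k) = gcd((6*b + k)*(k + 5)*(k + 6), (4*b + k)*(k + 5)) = k + 5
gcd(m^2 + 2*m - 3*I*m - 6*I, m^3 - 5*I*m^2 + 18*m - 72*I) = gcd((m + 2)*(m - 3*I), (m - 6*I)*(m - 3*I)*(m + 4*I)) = m - 3*I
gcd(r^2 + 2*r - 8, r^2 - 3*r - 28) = r + 4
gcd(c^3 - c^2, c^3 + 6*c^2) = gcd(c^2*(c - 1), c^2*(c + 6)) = c^2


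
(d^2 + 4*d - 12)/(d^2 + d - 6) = (d + 6)/(d + 3)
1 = 1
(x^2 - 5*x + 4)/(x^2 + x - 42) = (x^2 - 5*x + 4)/(x^2 + x - 42)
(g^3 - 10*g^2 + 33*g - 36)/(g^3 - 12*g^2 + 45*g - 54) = (g - 4)/(g - 6)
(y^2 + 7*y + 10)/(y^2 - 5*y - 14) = (y + 5)/(y - 7)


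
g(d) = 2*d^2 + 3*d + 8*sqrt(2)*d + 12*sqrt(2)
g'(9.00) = 50.31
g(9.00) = 307.79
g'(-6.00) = -9.69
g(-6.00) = 3.09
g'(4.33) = 31.63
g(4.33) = 116.45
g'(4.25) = 31.31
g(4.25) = 113.93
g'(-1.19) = 9.55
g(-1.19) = 2.77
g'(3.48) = 28.23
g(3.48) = 91.00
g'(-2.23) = 5.39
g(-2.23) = -5.00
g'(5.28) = 35.43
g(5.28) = 148.30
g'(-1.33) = 8.99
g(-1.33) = 1.47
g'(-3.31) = 1.07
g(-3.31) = -8.50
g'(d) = 4*d + 3 + 8*sqrt(2)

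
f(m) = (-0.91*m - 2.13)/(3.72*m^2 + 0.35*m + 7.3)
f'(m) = (-7.44*m - 0.35)*(-0.91*m - 2.13)/(3.72*m^2 + 0.35*m + 7.3)^2 - 0.91/(3.72*m^2 + 0.35*m + 7.3)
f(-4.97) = 0.02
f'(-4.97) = -0.00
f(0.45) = -0.31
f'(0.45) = 0.03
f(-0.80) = -0.15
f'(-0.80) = -0.19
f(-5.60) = 0.02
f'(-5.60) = 0.00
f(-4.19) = 0.02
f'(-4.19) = -0.00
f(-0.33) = -0.24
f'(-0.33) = -0.19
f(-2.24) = -0.00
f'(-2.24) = -0.04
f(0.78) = -0.29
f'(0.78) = 0.09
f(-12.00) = 0.02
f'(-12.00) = 0.00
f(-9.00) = 0.02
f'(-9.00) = 0.00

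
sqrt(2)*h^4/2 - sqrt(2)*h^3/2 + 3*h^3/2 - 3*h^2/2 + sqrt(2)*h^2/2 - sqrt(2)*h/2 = h*(h - 1)*(h + sqrt(2))*(sqrt(2)*h/2 + 1/2)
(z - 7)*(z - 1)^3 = z^4 - 10*z^3 + 24*z^2 - 22*z + 7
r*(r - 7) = r^2 - 7*r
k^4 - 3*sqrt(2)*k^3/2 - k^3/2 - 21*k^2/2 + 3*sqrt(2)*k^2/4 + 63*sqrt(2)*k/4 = k*(k - 7/2)*(k + 3)*(k - 3*sqrt(2)/2)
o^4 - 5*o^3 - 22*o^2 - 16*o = o*(o - 8)*(o + 1)*(o + 2)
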